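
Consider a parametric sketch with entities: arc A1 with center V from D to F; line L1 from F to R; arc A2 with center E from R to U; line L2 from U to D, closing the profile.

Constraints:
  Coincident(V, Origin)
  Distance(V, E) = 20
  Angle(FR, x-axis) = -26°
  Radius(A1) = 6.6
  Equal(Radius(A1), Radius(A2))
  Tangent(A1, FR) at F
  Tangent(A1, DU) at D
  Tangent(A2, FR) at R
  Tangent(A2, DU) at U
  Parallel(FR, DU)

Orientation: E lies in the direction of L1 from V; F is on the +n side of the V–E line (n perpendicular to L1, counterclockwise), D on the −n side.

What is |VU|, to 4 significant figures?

21.06

Tangency of A1 to both parallel lines with radius 6.6 puts F and D at V ± 6.6·n: F = (2.893, 5.932), D = (-2.893, -5.932). Equal radii place R and U the same way about E: R = E + 6.6·n = (20.87, -2.835), U = E − 6.6·n = (15.08, -14.70). Then |VU| = |U − V| = 21.06.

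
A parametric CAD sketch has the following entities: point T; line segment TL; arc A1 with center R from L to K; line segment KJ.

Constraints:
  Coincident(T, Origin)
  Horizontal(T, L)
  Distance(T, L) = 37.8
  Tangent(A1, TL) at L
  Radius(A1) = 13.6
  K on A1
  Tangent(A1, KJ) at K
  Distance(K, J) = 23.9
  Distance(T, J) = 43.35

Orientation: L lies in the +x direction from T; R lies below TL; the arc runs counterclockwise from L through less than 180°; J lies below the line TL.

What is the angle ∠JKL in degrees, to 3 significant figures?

136°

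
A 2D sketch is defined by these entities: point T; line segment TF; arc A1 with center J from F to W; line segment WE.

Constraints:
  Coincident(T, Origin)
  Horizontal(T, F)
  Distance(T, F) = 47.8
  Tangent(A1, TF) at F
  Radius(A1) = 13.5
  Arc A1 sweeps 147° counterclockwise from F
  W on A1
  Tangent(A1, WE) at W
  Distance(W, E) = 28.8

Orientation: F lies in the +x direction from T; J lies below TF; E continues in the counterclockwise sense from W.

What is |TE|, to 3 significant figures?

76.3

T is at the origin; T and F share the same y with |TF| = 47.8 and F on the +x side, so F = (47.8, 0.00). Since A1 is tangent to TF there, JF ⟂ TF, so J = F + (0, -13.5) = (47.8, -13.5). On A1, F sits at bearing 90° from J; a 147° counterclockwise sweep puts W at bearing 237°, so W = J + 13.5·(cos 237°, sin 237°) = (40.4, -24.8). A1 meets WE tangentially, so JW is at right angles to WE, so WE runs along (−sin 237°, cos 237°); with |WE| = 28.8, E = (64.6, -40.5). Then |TE| = |E − T| = 76.3.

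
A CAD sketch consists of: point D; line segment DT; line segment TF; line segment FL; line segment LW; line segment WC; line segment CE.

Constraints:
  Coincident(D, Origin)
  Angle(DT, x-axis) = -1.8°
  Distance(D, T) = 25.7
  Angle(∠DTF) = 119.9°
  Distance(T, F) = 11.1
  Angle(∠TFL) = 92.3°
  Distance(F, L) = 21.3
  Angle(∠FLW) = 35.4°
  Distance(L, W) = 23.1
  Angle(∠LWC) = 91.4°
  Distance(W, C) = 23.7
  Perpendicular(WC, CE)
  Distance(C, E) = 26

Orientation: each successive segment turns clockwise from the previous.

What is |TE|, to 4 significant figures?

33.64

∠LWC = 91.4° gives WC at -22.80° from the x-axis; with |WC| = 23.7, C = (43.86, -9.492). WC ⟂ CE, so CE runs at -112.8°; with |CE| = 26.0, E = (33.79, -33.46). Then |TE| = |E − T| = 33.64.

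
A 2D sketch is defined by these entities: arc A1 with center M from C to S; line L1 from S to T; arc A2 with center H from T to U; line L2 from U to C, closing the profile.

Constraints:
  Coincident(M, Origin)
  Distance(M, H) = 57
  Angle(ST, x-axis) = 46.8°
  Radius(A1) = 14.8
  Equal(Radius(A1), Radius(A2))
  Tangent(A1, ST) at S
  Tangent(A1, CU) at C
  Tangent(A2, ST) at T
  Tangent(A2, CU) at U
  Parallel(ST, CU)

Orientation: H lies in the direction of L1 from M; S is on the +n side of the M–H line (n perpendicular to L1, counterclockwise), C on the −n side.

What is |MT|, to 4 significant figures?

58.89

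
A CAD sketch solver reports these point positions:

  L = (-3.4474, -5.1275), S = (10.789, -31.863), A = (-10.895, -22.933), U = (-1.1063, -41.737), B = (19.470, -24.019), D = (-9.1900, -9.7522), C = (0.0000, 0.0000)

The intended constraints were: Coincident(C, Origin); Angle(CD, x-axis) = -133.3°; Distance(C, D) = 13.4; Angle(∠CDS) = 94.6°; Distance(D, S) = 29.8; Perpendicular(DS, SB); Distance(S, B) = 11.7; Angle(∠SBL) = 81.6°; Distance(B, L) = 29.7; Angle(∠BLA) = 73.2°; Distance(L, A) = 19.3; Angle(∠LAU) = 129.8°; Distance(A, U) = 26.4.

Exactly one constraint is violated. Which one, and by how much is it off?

Distance(A, U) = 26.4 — off by 5.20.

C = (0.00, 0.00) ✓; CD at -133.3° ✓; |CD| = 13.40 ✓; ∠CDS = 94.60° ✓; |DS| = 29.80 ✓; ∠(DS, SB) = 90.00° ✓; |SB| = 11.70 ✓; ∠SBL = 81.60° ✓; |BL| = 29.70 ✓; ∠BLA = 73.20° ✓; |LA| = 19.30 ✓; ∠LAU = 129.8° ✓; |AU| = 21.20 ✗.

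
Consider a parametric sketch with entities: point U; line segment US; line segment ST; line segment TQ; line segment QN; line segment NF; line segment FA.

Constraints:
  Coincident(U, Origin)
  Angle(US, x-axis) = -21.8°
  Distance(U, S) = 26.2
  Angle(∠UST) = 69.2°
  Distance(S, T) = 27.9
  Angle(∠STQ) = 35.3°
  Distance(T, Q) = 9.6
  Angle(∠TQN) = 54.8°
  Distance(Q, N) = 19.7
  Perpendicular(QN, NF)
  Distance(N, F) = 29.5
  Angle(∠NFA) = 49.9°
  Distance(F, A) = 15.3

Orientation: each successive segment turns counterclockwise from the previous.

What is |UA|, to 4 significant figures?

40.64

U is at the origin; US runs at -21.8° with length 26.2, so S = (24.33, -9.730). ∠UST = 69.2° gives ST at 89.00° from the x-axis; with |ST| = 27.9, T = (24.81, 18.17). ∠STQ = 35.3° gives TQ at -126.3° from the x-axis; with |TQ| = 9.6, Q = (19.13, 10.43). ∠TQN = 54.8° gives QN at -1.100° from the x-axis; with |QN| = 19.7, N = (38.83, 10.05). QN is perpendicular to NF, so NF runs at 88.90°; with |NF| = 29.5, F = (39.39, 39.55). ∠NFA = 49.9° gives FA at -141.0° from the x-axis; with |FA| = 15.3, A = (27.50, 29.92). Then |UA| = |A − U| = 40.64.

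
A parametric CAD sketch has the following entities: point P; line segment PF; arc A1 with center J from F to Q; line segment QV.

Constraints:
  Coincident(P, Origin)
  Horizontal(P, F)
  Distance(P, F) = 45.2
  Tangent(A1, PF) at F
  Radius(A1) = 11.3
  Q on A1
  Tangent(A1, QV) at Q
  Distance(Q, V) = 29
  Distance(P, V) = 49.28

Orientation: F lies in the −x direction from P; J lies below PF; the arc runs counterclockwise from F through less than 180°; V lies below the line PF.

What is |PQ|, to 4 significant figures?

56.18

Checks: |JQ| = 11.30 ✓; ∠(JQ, QV) = 90.00° ✓; |QV| = 29.00 ✓; |PV| = 49.28 ✓.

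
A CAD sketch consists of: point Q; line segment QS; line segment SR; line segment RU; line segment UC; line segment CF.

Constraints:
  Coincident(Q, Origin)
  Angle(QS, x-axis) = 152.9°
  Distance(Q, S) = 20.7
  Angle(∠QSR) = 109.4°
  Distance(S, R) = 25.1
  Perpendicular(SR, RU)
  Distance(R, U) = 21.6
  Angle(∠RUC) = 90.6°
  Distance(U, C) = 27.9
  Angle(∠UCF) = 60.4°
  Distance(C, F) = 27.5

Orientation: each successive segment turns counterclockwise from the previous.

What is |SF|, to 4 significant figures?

10.75

∠RUC = 90.6° gives UC at 42.90° from the x-axis; with |UC| = 27.9, C = (-1.328, -4.524). ∠UCF = 60.4° gives CF at 162.5° from the x-axis; with |CF| = 27.5, F = (-27.56, 3.746). Then |SF| = |F − S| = 10.75.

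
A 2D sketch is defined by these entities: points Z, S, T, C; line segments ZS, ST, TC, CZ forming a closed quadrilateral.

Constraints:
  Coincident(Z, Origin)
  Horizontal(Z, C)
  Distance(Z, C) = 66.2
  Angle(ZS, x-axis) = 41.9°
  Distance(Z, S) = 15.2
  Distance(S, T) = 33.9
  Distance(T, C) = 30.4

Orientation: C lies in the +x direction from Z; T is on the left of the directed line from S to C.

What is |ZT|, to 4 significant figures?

48.16

Z is at the origin; ZC is horizontal with |ZC| = 66.2 and C in +x, so C = (66.2, 0). ZS runs at 41.9° with |ZS| = 15.2, so S = (11.31, 10.15). T is determined by |ST| = 33.9 and |TC| = 30.4 together: it lies at the intersection of circle(S, 33.9) and circle(C, 30.4). With |SC| = 55.82, the foot of the radical line on SC is 29.92 from S and the perpendicular offset is √(33.9² − 29.92²) = 15.93. Taking the left-of-SC solution: T = (43.64, 20.37).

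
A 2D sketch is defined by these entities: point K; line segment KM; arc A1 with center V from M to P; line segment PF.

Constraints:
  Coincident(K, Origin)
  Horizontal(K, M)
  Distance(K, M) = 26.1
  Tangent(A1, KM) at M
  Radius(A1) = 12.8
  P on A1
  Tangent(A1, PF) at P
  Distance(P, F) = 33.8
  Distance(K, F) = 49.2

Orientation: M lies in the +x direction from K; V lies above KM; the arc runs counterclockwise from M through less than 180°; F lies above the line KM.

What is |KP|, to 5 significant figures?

41.628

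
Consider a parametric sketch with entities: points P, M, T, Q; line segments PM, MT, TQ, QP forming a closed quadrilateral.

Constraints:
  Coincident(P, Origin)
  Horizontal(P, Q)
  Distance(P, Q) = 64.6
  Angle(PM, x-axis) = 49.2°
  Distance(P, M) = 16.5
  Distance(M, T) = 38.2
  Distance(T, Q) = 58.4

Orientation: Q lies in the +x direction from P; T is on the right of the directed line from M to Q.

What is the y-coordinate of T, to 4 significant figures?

-25.69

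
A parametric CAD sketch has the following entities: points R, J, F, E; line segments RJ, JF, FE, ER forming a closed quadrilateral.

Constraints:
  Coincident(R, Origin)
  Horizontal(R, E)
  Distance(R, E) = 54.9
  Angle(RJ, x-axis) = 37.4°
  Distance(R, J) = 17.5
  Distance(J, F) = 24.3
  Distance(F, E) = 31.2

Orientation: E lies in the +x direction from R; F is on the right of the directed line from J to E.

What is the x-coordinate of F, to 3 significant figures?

25.6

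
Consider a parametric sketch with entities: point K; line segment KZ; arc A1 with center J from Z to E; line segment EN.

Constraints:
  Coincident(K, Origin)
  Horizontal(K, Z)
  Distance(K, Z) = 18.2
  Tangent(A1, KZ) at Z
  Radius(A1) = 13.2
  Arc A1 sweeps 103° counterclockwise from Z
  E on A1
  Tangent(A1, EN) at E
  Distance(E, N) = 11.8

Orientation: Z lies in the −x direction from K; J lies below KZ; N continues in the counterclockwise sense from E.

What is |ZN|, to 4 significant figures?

29.49

K is at the origin; K and Z share the same y with |KZ| = 18.2 and Z on the −x side, so Z = (-18.20, 0.000). The tangent condition forces JZ to be normal to KZ, so J = Z + (0, -13.2) = (-18.20, -13.20). On A1, Z sits at bearing 90° from J; a 103° counterclockwise sweep puts E at bearing 193°, so E = J + 13.2·(cos 193°, sin 193°) = (-31.06, -16.17). The tangent condition forces JE to be normal to EN, so EN runs along (−sin 193°, cos 193°); with |EN| = 11.8, N = (-28.41, -27.67). Then |ZN| = |N − Z| = 29.49.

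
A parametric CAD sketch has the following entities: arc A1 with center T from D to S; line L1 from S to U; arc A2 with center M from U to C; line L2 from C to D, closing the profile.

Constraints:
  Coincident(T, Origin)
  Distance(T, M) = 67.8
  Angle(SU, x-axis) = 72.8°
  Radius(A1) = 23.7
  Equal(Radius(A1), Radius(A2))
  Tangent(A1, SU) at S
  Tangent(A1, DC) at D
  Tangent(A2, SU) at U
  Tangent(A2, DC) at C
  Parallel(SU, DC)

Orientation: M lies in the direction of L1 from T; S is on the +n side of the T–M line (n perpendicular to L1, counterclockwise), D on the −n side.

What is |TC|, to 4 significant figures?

71.82

The slot axis is L1's direction at 72.8°, so u = (cos 72.8°, sin 72.8°) = (0.2957, 0.9553) and n = (−sin 72.8°, cos 72.8°) = (-0.9553, 0.2957). T is at the origin and M lies 67.8 along u from T, so M = 67.8·u = (20.05, 64.77). Tangency of A1 to both parallel lines with radius 23.7 puts S and D at T ± 23.7·n: S = (-22.64, 7.008), D = (22.64, -7.008). Equal radii place U and C the same way about M: U = M + 23.7·n = (-2.591, 71.78), C = M − 23.7·n = (42.69, 57.76). Then |TC| = |C − T| = 71.82.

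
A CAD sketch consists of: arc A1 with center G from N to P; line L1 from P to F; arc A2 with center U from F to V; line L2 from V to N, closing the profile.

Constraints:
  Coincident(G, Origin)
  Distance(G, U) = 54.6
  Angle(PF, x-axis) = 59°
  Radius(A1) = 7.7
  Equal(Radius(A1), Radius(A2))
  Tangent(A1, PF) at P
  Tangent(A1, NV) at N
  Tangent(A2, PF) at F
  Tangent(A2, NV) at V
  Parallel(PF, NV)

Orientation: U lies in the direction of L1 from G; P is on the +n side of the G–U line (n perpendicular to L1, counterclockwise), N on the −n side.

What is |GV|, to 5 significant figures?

55.140

Tangency of A1 to both parallel lines with radius 7.7 puts P and N at G ± 7.7·n: P = (-6.6002, 3.9658), N = (6.6002, -3.9658). Equal radii place F and V the same way about U: F = U + 7.7·n = (21.521, 50.767), V = U − 7.7·n = (34.721, 42.836). Then |GV| = |V − G| = 55.140.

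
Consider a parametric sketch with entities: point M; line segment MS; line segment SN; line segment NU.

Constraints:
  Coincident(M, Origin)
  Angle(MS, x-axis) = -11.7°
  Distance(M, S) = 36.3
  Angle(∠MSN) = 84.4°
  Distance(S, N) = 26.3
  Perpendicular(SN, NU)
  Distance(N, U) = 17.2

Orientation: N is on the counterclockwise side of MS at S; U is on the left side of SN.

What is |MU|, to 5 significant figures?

29.600

M is at the origin; MS runs at -11.7° with length 36.3, so S = 36.3·(cos -11.7°, sin -11.7°) = (35.546, -7.3612). ∠MSN = 84.4°, so SN runs at -11.7° + (180° − 84.4°) = 83.900° from the x-axis; with |SN| = 26.3, N = S + 26.3·(cos 83.900°, sin 83.900°) = (38.341, 18.790). SN ⟂ NU; with |NU| = 17.2 on the left of SN, U = N + 17.2·(-0.99434, 0.10626) = (21.238, 20.618). Then |MU| = |U − M| = 29.600.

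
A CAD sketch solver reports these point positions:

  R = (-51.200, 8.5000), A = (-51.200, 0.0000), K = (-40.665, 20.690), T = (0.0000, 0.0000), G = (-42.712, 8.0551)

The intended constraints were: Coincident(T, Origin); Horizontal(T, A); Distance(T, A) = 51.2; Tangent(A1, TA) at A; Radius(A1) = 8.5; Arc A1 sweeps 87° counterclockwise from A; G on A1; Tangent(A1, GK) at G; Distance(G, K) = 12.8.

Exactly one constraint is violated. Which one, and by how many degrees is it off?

Tangent(A1, GK) at G — off by 6.20°.

T = (0.00, 0.00) ✓; T.y = 0.00, A.y = 0.00 ✓; |TA| = 51.20 ✓; ∠(RA, AT) = 90.00° ✓; |RA| = 8.500 ✓; bearing(R→G) − bearing(R→A) = 87.00° ✓; |RG| = 8.500 ✓; ∠(RG, GK) = 96.20° ✗; |GK| = 12.80 ✓.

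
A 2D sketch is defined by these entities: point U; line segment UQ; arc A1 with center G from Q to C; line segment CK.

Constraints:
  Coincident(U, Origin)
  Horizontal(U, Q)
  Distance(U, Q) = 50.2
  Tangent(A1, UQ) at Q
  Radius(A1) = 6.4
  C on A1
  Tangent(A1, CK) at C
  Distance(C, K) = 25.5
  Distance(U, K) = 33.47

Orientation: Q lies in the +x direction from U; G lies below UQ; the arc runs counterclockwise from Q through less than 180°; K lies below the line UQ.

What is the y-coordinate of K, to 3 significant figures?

-19.3

Checks: U = (0.00, 0.00) ✓; |GC| = 6.400 ✓; ∠(GC, CK) = 90.00° ✓; |CK| = 25.50 ✓; |UK| = 33.47 ✓.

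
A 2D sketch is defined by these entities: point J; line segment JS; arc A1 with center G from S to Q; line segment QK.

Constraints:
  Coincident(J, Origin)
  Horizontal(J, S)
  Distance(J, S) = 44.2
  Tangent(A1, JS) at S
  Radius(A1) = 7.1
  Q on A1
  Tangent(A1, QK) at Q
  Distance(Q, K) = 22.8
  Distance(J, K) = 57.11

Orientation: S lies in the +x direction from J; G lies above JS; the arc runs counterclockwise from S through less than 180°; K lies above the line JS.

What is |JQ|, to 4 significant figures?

51.86

Checks: |GQ| = 7.100 ✓; ∠(GQ, QK) = 90.00° ✓; |QK| = 22.80 ✓; |JK| = 57.11 ✓.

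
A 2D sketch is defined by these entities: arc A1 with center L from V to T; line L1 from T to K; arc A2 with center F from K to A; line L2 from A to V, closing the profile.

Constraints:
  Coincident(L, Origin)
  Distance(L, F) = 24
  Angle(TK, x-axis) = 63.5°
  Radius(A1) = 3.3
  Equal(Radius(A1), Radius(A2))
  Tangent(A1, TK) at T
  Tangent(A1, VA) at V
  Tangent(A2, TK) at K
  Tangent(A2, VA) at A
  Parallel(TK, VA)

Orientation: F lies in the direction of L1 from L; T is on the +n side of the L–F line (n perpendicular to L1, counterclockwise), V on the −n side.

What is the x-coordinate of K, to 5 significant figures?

7.7555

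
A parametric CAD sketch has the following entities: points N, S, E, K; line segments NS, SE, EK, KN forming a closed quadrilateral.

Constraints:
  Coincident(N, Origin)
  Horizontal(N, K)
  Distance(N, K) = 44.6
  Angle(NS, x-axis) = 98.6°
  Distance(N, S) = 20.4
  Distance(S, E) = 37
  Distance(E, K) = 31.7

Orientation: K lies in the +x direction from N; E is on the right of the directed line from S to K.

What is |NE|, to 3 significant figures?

19.4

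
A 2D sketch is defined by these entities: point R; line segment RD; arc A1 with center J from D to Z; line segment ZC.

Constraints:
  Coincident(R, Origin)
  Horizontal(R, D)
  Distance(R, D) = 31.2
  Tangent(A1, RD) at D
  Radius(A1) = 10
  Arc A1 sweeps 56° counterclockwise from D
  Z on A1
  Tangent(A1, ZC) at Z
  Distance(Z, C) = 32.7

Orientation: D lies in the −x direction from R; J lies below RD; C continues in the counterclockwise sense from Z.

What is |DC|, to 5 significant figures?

41.227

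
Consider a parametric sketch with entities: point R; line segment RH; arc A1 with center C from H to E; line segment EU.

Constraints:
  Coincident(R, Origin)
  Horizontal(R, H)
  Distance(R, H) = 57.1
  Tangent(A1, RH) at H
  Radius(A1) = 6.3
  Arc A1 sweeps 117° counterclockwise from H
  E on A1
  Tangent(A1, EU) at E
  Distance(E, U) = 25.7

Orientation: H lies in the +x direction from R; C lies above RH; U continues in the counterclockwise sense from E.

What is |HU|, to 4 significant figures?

32.63

R is at the origin; R and H share the same y with |RH| = 57.1 and H on the +x side, so H = (57.10, 0.000). Tangency of A1 to RH means the radius CH is perpendicular to RH, so C = H + (0, 6.3) = (57.10, 6.300). On A1, H sits at bearing -90° from C; a 117° counterclockwise sweep puts E at bearing 27°, so E = C + 6.3·(cos 27°, sin 27°) = (62.71, 9.160). Since A1 is tangent to EU there, CE ⟂ EU, so EU runs along (−sin 27°, cos 27°); with |EU| = 25.7, U = (51.05, 32.06). Then |HU| = |U − H| = 32.63.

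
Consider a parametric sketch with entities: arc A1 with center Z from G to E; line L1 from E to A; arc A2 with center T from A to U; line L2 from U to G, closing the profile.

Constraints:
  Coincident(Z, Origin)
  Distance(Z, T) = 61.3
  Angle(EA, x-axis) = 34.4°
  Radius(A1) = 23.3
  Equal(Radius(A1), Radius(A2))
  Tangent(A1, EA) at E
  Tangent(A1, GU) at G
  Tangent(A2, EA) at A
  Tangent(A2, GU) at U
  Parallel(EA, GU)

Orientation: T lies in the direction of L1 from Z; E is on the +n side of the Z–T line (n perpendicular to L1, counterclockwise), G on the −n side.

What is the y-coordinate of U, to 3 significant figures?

15.4

Tangency of A1 to both parallel lines with radius 23.3 puts E and G at Z ± 23.3·n: E = (-13.2, 19.2), G = (13.2, -19.2). Equal radii place A and U the same way about T: A = T + 23.3·n = (37.4, 53.9), U = T − 23.3·n = (63.7, 15.4). So U.y = 15.4.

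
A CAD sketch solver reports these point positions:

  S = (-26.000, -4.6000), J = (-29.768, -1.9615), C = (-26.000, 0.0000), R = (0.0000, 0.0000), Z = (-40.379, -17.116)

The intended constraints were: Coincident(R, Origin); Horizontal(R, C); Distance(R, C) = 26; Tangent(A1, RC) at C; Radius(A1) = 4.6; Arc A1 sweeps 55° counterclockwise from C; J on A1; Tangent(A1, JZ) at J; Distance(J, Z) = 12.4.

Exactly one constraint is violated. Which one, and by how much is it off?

Distance(J, Z) = 12.4 — off by 6.10.

R = (0.00, 0.00) ✓; R.y = 0.00, C.y = 0.00 ✓; |RC| = 26.00 ✓; ∠(SC, CR) = 90.00° ✓; |SC| = 4.600 ✓; bearing(S→J) − bearing(S→C) = 55.00° ✓; |SJ| = 4.600 ✓; ∠(SJ, JZ) = 90.00° ✓; |JZ| = 18.50 ✗.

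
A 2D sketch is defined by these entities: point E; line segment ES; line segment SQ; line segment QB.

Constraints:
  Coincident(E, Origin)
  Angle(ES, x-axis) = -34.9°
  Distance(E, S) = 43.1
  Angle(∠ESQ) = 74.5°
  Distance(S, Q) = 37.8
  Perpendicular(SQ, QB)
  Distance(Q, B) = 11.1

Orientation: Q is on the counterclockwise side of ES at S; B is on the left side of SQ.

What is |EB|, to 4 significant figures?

40.21

∠ESQ = 74.5°, so SQ runs at -34.9° + (180° − 74.5°) = 70.60° from the x-axis; with |SQ| = 37.8, Q = S + 37.8·(cos 70.60°, sin 70.60°) = (47.90, 10.99). The perpendicularity gives QB at right angles to SQ; with |QB| = 11.1 on the left of SQ, B = Q + 11.1·(-0.9432, 0.3322) = (37.43, 14.68). Then |EB| = |B − E| = 40.21.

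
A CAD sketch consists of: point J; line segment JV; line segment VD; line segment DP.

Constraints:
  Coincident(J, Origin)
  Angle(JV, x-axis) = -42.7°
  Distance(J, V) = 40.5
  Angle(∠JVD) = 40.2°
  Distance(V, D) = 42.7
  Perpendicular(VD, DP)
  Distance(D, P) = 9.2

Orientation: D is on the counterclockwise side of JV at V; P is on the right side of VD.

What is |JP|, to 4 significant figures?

37.25

J is at the origin; JV runs at -42.7° with length 40.5, so V = 40.5·(cos -42.7°, sin -42.7°) = (29.76, -27.47). ∠JVD = 40.2°, so VD runs at -42.7° + (180° − 40.2°) = 97.10° from the x-axis; with |VD| = 42.7, D = V + 42.7·(cos 97.10°, sin 97.10°) = (24.49, 14.91). The perpendicularity gives DP at right angles to VD; with |DP| = 9.2 on the right of VD, P = D + 9.2·(0.9923, 0.1236) = (33.62, 16.04). Then |JP| = |P − J| = 37.25.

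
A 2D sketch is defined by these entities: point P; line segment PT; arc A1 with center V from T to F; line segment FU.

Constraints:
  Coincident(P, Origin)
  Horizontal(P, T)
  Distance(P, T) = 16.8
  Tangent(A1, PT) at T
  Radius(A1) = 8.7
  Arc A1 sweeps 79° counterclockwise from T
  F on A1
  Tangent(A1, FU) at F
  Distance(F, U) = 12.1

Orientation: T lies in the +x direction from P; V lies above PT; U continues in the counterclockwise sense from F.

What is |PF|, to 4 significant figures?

26.30

Since A1 is tangent to PT there, VT ⟂ PT, so V = T + (0, 8.7) = (16.80, 8.700). On A1, T sits at bearing -90° from V; a 79° counterclockwise sweep puts F at bearing -11°, so F = V + 8.7·(cos -11°, sin -11°) = (25.34, 7.040). Then |PF| = |F − P| = 26.30.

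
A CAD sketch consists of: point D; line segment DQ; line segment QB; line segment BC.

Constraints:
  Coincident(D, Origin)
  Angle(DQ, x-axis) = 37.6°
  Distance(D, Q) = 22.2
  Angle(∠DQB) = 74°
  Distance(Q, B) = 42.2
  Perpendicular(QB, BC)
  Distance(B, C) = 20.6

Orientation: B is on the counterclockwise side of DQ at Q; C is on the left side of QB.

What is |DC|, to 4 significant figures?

36.09

D is at the origin; DQ runs at 37.6° with length 22.2, so Q = 22.2·(cos 37.6°, sin 37.6°) = (17.59, 13.55). ∠DQB = 74.0°, so QB runs at 37.6° + (180° − 74.0°) = 143.6° from the x-axis; with |QB| = 42.2, B = Q + 42.2·(cos 143.6°, sin 143.6°) = (-16.38, 38.59). QB is perpendicular to BC; with |BC| = 20.6 on the left of QB, C = B + 20.6·(-0.5934, -0.8049) = (-28.60, 22.01). Then |DC| = |C − D| = 36.09.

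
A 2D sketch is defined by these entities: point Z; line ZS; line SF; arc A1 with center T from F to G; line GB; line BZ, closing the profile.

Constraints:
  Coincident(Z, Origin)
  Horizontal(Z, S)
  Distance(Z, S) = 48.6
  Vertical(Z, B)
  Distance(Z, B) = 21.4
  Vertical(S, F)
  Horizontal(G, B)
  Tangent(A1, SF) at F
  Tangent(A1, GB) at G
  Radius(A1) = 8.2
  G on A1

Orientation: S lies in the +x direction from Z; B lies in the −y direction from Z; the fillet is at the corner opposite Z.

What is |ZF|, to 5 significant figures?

50.361

Z is at the origin; Z and S share the same y with |ZS| = 48.6 and S on the +x side, so S = (48.600, 0.0000). Z and B share the same x with |ZB| = 21.4 and B on the −y side, so B = (0.0000, -21.400). The virtual corner opposite Z is at (48.600, -21.400). Since A1 is tangent to SF there, TF ⟂ SF and A1 meets GB tangentially, so TG is at right angles to GB, with radius 8.2, so the center T sits 8.2 in from both sides at T = (40.400, -13.200). That places the tangent points at F = (48.600, -13.200) on SF and G = (40.400, -21.400) on GB. Then |ZF| = |F − Z| = 50.361.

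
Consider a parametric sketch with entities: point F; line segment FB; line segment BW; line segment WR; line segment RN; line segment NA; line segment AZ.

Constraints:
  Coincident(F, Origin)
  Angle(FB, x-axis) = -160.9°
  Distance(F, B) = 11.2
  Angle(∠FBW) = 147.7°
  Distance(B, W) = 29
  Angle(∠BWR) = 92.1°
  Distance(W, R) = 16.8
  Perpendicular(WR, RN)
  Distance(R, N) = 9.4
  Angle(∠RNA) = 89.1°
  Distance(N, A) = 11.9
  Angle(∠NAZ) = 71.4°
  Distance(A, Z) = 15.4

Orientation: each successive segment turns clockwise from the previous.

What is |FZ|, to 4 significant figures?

44.30

∠RNA = 89.1° gives NA at -102.0° from the x-axis; with |NA| = 11.9, A = (-28.83, 5.993). ∠NAZ = 71.4° gives AZ at 149.4° from the x-axis; with |AZ| = 15.4, Z = (-42.09, 13.83). Then |FZ| = |Z − F| = 44.30.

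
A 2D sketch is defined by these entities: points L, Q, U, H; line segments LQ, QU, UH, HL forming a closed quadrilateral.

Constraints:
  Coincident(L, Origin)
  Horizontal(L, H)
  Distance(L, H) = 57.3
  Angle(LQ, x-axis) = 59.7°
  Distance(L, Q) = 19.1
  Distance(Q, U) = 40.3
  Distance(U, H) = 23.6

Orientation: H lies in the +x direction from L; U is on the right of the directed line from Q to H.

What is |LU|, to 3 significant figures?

39.5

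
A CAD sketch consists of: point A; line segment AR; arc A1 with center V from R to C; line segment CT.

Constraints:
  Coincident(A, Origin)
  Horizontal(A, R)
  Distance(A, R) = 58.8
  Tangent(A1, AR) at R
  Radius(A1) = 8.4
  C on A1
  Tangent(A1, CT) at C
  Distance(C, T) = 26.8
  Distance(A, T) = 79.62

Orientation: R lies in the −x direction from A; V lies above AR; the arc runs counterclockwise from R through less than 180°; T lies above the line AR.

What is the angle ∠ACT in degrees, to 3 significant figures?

152°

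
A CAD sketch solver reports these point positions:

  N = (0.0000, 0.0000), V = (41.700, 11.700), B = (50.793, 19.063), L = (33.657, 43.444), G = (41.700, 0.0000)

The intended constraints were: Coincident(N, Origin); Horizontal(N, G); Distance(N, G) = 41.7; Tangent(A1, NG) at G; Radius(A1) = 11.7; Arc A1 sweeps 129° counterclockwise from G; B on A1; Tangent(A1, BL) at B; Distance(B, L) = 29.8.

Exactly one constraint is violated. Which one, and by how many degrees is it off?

Tangent(A1, BL) at B — off by 3.90°.

N = (0.00, 0.00) ✓; N.y = 0.00, G.y = 0.00 ✓; |NG| = 41.70 ✓; ∠(VG, GN) = 90.00° ✓; |VG| = 11.70 ✓; bearing(V→B) − bearing(V→G) = 129.0° ✓; |VB| = 11.70 ✓; ∠(VB, BL) = 93.90° ✗; |BL| = 29.80 ✓.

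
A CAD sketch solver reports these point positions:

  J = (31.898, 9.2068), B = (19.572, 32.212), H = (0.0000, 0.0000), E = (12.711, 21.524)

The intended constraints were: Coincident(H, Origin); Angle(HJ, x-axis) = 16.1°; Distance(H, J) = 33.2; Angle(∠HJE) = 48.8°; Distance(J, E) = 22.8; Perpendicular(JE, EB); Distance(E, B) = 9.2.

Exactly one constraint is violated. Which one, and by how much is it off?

Distance(E, B) = 9.2 — off by 3.50.

H = (0.00, 0.00) ✓; HJ at 16.10° ✓; |HJ| = 33.20 ✓; ∠HJE = 48.80° ✓; |JE| = 22.80 ✓; ∠(JE, EB) = 90.00° ✓; |EB| = 12.70 ✗.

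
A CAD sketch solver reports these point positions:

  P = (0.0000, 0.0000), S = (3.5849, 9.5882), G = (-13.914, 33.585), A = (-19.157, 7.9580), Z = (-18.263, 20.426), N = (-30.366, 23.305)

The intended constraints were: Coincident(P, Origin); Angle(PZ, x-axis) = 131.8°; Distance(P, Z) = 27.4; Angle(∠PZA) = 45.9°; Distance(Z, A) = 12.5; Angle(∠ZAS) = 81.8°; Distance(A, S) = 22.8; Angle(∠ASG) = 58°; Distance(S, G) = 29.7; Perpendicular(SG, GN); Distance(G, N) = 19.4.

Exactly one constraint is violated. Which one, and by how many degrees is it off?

Perpendicular(SG, GN) — off by 4.10°.

P = (0.00, 0.00) ✓; PZ at 131.8° ✓; |PZ| = 27.40 ✓; ∠PZA = 45.90° ✓; |ZA| = 12.50 ✓; ∠ZAS = 81.80° ✓; |AS| = 22.80 ✓; ∠ASG = 58.00° ✓; |SG| = 29.70 ✓; ∠(SG, GN) = 85.90° ✗; |GN| = 19.40 ✓.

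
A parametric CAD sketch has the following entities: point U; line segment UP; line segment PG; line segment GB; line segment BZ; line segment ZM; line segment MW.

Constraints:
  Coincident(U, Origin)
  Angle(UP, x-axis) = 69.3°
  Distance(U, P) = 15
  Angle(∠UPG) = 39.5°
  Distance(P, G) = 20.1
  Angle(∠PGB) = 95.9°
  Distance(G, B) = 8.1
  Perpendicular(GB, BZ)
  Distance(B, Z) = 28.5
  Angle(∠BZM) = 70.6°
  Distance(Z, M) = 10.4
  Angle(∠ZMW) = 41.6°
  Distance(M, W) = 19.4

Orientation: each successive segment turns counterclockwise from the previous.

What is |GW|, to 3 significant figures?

24.0

U is at the origin; UP runs at 69.3° with length 15.0, so P = (5.30, 14.0). ∠UPG = 39.5° gives PG at -150° from the x-axis; with |PG| = 20.1, G = (-12.1, 4.04). ∠PGB = 95.9° gives GB at -66.1° from the x-axis; with |GB| = 8.1, B = (-8.86, -3.36). The perpendicularity gives BZ at right angles to GB, so BZ runs at 23.9°; with |BZ| = 28.5, Z = (17.2, 8.18). ∠BZM = 70.6° gives ZM at 133° from the x-axis; with |ZM| = 10.4, M = (10.1, 15.8). ∠ZMW = 41.6° gives MW at -88.3° from the x-axis; with |MW| = 19.4, W = (10.6, -3.64). Then |GW| = |W − G| = 24.0.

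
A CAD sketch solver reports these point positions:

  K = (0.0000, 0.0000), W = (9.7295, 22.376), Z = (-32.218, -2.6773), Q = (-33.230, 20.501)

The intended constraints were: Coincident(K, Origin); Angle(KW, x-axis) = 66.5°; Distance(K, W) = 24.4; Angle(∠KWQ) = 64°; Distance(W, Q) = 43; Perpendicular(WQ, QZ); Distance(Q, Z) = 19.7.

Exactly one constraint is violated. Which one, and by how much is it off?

Distance(Q, Z) = 19.7 — off by 3.50.

K = (0.00, 0.00) ✓; KW at 66.50° ✓; |KW| = 24.40 ✓; ∠KWQ = 64.00° ✓; |WQ| = 43.00 ✓; ∠(WQ, QZ) = 90.00° ✓; |QZ| = 23.20 ✗.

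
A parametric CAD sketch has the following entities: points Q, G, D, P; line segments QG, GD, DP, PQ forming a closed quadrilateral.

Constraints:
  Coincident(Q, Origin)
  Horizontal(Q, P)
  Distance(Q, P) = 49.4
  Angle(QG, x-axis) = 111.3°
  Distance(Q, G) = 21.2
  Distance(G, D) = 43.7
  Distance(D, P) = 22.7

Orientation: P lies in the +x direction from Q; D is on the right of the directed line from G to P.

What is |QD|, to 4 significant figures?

28.20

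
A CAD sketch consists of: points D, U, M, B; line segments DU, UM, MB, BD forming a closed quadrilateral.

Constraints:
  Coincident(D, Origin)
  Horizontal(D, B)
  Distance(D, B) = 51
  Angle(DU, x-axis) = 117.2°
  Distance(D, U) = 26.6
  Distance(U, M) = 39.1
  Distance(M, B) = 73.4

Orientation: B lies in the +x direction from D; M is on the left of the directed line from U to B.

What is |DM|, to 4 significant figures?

58.50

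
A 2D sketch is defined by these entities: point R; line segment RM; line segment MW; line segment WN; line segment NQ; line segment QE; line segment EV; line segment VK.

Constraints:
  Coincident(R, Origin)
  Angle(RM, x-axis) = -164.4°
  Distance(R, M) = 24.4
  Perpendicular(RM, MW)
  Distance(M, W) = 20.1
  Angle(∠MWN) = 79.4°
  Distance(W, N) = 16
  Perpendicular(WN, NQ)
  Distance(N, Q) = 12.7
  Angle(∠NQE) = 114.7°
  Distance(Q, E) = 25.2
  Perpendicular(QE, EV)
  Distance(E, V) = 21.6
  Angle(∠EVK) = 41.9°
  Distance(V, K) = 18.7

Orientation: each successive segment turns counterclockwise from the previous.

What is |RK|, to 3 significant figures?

26.8

R is at the origin; RM runs at -164.4° with length 24.4, so M = (-23.5, -6.56). The perpendicularity gives MW at right angles to RM, so MW runs at -74.4°; with |MW| = 20.1, W = (-18.1, -25.9). ∠MWN = 79.4° gives WN at 26.2° from the x-axis; with |WN| = 16.0, N = (-3.74, -18.9). WN ⟂ NQ, so NQ runs at 116°; with |NQ| = 12.7, Q = (-9.35, -7.46). ∠NQE = 114.7° gives QE at -178° from the x-axis; with |QE| = 25.2, E = (-34.5, -8.12). The perpendicularity gives EV at right angles to QE, so EV runs at -88.5°; with |EV| = 21.6, V = (-34.0, -29.7). ∠EVK = 41.9° gives VK at 49.6° from the x-axis; with |VK| = 18.7, K = (-21.9, -15.5). Then |RK| = |K − R| = 26.8.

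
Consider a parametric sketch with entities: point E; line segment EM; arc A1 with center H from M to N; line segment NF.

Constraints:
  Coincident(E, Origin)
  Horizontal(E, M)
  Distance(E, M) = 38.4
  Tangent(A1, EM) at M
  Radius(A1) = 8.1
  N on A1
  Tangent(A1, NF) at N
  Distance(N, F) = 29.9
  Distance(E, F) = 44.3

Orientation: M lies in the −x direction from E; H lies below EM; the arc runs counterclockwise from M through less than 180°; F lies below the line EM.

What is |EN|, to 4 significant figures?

46.56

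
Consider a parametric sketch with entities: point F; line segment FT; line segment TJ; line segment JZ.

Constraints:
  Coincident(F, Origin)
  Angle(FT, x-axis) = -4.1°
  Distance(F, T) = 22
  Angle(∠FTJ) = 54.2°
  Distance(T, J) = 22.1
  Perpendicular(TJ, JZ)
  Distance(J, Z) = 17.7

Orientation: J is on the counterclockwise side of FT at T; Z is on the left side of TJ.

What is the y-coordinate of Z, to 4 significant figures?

7.929

∠FTJ = 54.2°, so TJ runs at -4.1° + (180° − 54.2°) = 121.7° from the x-axis; with |TJ| = 22.1, J = T + 22.1·(cos 121.7°, sin 121.7°) = (10.33, 17.23). TJ is perpendicular to JZ; with |JZ| = 17.7 on the left of TJ, Z = J + 17.7·(-0.8508, -0.5255) = (-4.729, 7.929). So Z.y = 7.929.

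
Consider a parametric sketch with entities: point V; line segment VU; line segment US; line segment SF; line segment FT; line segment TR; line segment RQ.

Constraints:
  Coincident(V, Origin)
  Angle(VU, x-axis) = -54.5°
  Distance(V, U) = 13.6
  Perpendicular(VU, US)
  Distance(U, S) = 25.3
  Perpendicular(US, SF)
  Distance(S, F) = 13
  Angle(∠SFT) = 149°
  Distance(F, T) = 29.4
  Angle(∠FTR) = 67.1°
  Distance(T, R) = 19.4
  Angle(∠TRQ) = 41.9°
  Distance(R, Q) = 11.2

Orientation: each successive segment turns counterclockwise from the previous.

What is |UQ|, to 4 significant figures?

26.67

∠FTR = 67.1° gives TR at -90.60° from the x-axis; with |TR| = 19.4, R = (-6.219, 6.528). ∠TRQ = 41.9° gives RQ at 47.50° from the x-axis; with |RQ| = 11.2, Q = (1.347, 14.79). Then |UQ| = |Q − U| = 26.67.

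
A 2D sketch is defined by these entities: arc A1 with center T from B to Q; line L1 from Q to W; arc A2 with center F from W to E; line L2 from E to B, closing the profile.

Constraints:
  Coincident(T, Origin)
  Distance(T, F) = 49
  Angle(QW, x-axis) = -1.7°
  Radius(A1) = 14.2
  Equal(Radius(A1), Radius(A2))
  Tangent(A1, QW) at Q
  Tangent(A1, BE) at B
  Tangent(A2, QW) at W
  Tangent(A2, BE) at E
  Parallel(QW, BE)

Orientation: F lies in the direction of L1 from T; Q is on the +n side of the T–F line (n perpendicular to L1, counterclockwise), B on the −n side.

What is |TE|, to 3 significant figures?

51.0

The slot axis is L1's direction at -1.7°, so u = (cos -1.7°, sin -1.7°) = (1.00, -0.0297) and n = (−sin -1.7°, cos -1.7°) = (0.0297, 1.00). T is at the origin and F lies 49.0 along u from T, so F = 49.0·u = (49.0, -1.45). Tangency of A1 to both parallel lines with radius 14.2 puts Q and B at T ± 14.2·n: Q = (0.421, 14.2), B = (-0.421, -14.2). Equal radii place W and E the same way about F: W = F + 14.2·n = (49.4, 12.7), E = F − 14.2·n = (48.6, -15.6). Then |TE| = |E − T| = 51.0.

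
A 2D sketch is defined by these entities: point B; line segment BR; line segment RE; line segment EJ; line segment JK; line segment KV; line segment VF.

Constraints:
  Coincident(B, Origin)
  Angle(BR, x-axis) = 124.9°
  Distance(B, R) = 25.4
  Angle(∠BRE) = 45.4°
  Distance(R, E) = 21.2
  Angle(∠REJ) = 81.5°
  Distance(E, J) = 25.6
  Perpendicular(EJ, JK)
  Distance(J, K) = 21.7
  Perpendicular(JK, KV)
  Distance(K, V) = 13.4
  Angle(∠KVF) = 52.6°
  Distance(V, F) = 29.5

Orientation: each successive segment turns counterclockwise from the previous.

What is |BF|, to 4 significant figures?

11.97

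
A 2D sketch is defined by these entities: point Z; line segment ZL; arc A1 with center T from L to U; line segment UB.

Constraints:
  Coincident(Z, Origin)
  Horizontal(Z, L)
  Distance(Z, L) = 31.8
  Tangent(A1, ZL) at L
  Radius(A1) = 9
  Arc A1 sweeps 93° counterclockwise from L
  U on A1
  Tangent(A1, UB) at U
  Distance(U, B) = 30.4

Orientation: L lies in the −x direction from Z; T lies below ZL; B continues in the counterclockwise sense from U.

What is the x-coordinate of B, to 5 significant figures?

-39.197

On A1, L sits at bearing 90° from T; a 93° counterclockwise sweep puts U at bearing 183°, so U = T + 9.0·(cos 183°, sin 183°) = (-40.788, -9.4710). A1 meets UB tangentially, so TU is at right angles to UB, so UB runs along (−sin 183°, cos 183°); with |UB| = 30.4, B = (-39.197, -39.829). So B.x = -39.197.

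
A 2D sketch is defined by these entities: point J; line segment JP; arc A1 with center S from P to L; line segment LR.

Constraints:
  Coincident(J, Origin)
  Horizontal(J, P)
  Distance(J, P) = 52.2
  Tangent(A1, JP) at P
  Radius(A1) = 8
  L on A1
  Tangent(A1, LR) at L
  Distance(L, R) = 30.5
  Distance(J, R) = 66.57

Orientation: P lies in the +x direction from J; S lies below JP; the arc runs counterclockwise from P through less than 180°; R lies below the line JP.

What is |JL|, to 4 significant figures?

45.75

Checks: |SP| = 8.000 ✓; |SL| = 8.000 ✓; ∠(SL, LR) = 90.00° ✓; |LR| = 30.50 ✓; |JR| = 66.57 ✓.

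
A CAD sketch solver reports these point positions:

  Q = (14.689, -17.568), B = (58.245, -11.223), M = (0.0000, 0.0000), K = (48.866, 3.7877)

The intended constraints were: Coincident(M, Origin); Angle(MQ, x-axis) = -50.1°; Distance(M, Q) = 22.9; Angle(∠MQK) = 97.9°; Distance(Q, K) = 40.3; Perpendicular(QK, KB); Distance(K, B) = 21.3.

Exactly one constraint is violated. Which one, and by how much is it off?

Distance(K, B) = 21.3 — off by 3.60.

M = (0.00, 0.00) ✓; MQ at -50.10° ✓; |MQ| = 22.90 ✓; ∠MQK = 97.90° ✓; |QK| = 40.30 ✓; ∠(QK, KB) = 90.00° ✓; |KB| = 17.70 ✗.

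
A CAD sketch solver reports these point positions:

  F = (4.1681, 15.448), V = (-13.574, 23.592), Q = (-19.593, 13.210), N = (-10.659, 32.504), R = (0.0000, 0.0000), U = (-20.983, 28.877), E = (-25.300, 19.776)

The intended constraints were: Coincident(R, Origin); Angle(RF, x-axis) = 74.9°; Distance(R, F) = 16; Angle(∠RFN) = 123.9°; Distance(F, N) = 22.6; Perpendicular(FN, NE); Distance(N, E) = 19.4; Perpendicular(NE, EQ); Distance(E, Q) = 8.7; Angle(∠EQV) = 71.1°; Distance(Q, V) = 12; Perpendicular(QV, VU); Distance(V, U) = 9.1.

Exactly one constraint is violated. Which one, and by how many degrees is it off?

Perpendicular(QV, VU) — off by 5.40°.

R = (0.00, 0.00) ✓; RF at 74.90° ✓; |RF| = 16.00 ✓; ∠RFN = 123.9° ✓; |FN| = 22.60 ✓; ∠(FN, NE) = 90.00° ✓; |NE| = 19.40 ✓; ∠(NE, EQ) = 89.99° ✓; |EQ| = 8.700 ✓; ∠EQV = 71.10° ✓; |QV| = 12.00 ✓; ∠(QV, VU) = 84.60° ✗; |VU| = 9.101 ✓.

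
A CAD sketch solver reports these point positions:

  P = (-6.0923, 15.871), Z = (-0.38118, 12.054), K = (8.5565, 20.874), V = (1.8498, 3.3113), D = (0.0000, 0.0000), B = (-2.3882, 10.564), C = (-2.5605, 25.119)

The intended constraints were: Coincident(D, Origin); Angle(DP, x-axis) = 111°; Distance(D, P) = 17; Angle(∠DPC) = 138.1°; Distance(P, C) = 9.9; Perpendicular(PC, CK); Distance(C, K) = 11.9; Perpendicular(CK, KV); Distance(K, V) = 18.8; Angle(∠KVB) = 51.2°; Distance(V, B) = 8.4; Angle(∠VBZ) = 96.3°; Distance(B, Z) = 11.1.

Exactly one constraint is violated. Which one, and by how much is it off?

Distance(B, Z) = 11.1 — off by 8.60.

D = (0.00, 0.00) ✓; DP at 111.0° ✓; |DP| = 17.00 ✓; ∠DPC = 138.1° ✓; |PC| = 9.899 ✓; ∠(PC, CK) = 90.00° ✓; |CK| = 11.90 ✓; ∠(CK, KV) = 90.00° ✓; |KV| = 18.80 ✓; ∠KVB = 51.20° ✓; |VB| = 8.400 ✓; ∠VBZ = 96.29° ✓; |BZ| = 2.500 ✗.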